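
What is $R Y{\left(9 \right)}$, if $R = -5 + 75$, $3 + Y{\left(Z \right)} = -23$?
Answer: $-1820$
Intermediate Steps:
$Y{\left(Z \right)} = -26$ ($Y{\left(Z \right)} = -3 - 23 = -26$)
$R = 70$
$R Y{\left(9 \right)} = 70 \left(-26\right) = -1820$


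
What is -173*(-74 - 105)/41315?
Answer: 30967/41315 ≈ 0.74953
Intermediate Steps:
-173*(-74 - 105)/41315 = -173*(-179)*(1/41315) = 30967*(1/41315) = 30967/41315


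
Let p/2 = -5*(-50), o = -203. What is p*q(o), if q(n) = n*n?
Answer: 20604500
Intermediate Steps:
p = 500 (p = 2*(-5*(-50)) = 2*250 = 500)
q(n) = n**2
p*q(o) = 500*(-203)**2 = 500*41209 = 20604500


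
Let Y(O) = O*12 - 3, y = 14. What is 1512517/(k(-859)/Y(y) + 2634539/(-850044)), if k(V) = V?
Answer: -23571276680380/129431859 ≈ -1.8211e+5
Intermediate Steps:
Y(O) = -3 + 12*O (Y(O) = 12*O - 3 = -3 + 12*O)
1512517/(k(-859)/Y(y) + 2634539/(-850044)) = 1512517/(-859/(-3 + 12*14) + 2634539/(-850044)) = 1512517/(-859/(-3 + 168) + 2634539*(-1/850044)) = 1512517/(-859/165 - 2634539/850044) = 1512517/(-129431859/15584140) = 1512517*(-15584140/129431859) = -23571276680380/129431859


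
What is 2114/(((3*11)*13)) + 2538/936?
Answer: 13109/1716 ≈ 7.6393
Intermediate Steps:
2114/(((3*11)*13)) + 2538/936 = 2114/((33*13)) + 2538*(1/936) = 2114/429 + 141/52 = 13109/1716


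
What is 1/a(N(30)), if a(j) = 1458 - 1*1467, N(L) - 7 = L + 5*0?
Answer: -1/9 ≈ -0.11111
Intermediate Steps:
N(L) = 7 + L (N(L) = 7 + (L + 5*0) = 7 + (L + 0) = 7 + L)
a(j) = -9 (a(j) = 1458 - 1467 = -9)
1/a(N(30)) = 1/(-9) = -1/9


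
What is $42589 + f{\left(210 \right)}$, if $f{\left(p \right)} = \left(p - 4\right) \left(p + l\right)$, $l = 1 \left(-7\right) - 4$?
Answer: $83583$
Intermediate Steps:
$l = -11$ ($l = -7 - 4 = -11$)
$f{\left(p \right)} = \left(-11 + p\right) \left(-4 + p\right)$ ($f{\left(p \right)} = \left(p - 4\right) \left(p - 11\right) = \left(-4 + p\right) \left(-11 + p\right) = \left(-11 + p\right) \left(-4 + p\right)$)
$42589 + f{\left(210 \right)} = 42589 + \left(44 + 210^{2} - 3150\right) = 42589 + \left(44 + 44100 - 3150\right) = 42589 + 40994 = 83583$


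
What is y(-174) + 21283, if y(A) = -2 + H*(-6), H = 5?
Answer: 21251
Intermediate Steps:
y(A) = -32 (y(A) = -2 + 5*(-6) = -2 - 30 = -32)
y(-174) + 21283 = -32 + 21283 = 21251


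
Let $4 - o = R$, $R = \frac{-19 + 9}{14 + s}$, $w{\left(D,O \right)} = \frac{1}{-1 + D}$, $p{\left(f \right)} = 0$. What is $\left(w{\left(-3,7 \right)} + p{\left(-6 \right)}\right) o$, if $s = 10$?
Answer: $- \frac{53}{48} \approx -1.1042$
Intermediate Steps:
$R = - \frac{5}{12}$ ($R = \frac{-19 + 9}{14 + 10} = - \frac{10}{24} = \left(-10\right) \frac{1}{24} = - \frac{5}{12} \approx -0.41667$)
$o = \frac{53}{12}$ ($o = 4 - - \frac{5}{12} = 4 + \frac{5}{12} = \frac{53}{12} \approx 4.4167$)
$\left(w{\left(-3,7 \right)} + p{\left(-6 \right)}\right) o = \left(\frac{1}{-1 - 3} + 0\right) \frac{53}{12} = \left(\frac{1}{-4} + 0\right) \frac{53}{12} = \left(- \frac{1}{4} + 0\right) \frac{53}{12} = \left(- \frac{1}{4}\right) \frac{53}{12} = - \frac{53}{48}$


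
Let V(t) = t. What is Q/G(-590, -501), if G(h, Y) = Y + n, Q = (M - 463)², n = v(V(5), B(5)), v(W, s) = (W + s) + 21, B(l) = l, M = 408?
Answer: -605/94 ≈ -6.4362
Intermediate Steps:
v(W, s) = 21 + W + s
n = 31 (n = 21 + 5 + 5 = 31)
Q = 3025 (Q = (408 - 463)² = (-55)² = 3025)
G(h, Y) = 31 + Y (G(h, Y) = Y + 31 = 31 + Y)
Q/G(-590, -501) = 3025/(31 - 501) = 3025/(-470) = 3025*(-1/470) = -605/94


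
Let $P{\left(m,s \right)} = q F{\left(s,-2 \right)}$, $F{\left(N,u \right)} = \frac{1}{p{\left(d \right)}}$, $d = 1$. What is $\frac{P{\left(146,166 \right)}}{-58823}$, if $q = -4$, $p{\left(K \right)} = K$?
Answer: $\frac{4}{58823} \approx 6.8001 \cdot 10^{-5}$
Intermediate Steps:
$F{\left(N,u \right)} = 1$ ($F{\left(N,u \right)} = 1^{-1} = 1$)
$P{\left(m,s \right)} = -4$ ($P{\left(m,s \right)} = \left(-4\right) 1 = -4$)
$\frac{P{\left(146,166 \right)}}{-58823} = - \frac{4}{-58823} = \left(-4\right) \left(- \frac{1}{58823}\right) = \frac{4}{58823}$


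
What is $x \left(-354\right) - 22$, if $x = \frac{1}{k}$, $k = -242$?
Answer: $- \frac{2485}{121} \approx -20.537$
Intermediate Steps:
$x = - \frac{1}{242}$ ($x = \frac{1}{-242} = - \frac{1}{242} \approx -0.0041322$)
$x \left(-354\right) - 22 = \left(- \frac{1}{242}\right) \left(-354\right) - 22 = \frac{177}{121} - 22 = - \frac{2485}{121}$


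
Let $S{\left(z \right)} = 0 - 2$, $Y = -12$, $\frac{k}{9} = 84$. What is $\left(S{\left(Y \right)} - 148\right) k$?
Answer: $-113400$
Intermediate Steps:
$k = 756$ ($k = 9 \cdot 84 = 756$)
$S{\left(z \right)} = -2$ ($S{\left(z \right)} = 0 - 2 = -2$)
$\left(S{\left(Y \right)} - 148\right) k = \left(-2 - 148\right) 756 = \left(-150\right) 756 = -113400$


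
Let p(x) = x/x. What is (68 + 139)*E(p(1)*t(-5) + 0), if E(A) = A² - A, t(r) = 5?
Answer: 4140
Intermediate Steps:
p(x) = 1
(68 + 139)*E(p(1)*t(-5) + 0) = (68 + 139)*((1*5 + 0)*(-1 + (1*5 + 0))) = 207*((5 + 0)*(-1 + (5 + 0))) = 207*(5*(-1 + 5)) = 207*(5*4) = 207*20 = 4140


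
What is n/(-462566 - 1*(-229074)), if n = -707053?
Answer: 707053/233492 ≈ 3.0282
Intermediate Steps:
n/(-462566 - 1*(-229074)) = -707053/(-462566 - 1*(-229074)) = -707053/(-462566 + 229074) = -707053/(-233492) = -707053*(-1/233492) = 707053/233492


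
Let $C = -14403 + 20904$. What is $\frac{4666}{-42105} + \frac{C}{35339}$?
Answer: $\frac{108832831}{1487948595} \approx 0.073143$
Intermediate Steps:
$C = 6501$
$\frac{4666}{-42105} + \frac{C}{35339} = \frac{4666}{-42105} + \frac{6501}{35339} = 4666 \left(- \frac{1}{42105}\right) + 6501 \cdot \frac{1}{35339} = - \frac{4666}{42105} + \frac{6501}{35339} = \frac{108832831}{1487948595}$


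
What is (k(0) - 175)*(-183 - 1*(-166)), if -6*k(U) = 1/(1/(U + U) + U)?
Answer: 2975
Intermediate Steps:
k(U) = -1/(6*(U + 1/(2*U))) (k(U) = -1/(6*(1/(U + U) + U)) = -1/(6*(1/(2*U) + U)) = -1/(6*(U + 1/(2*U))))
(k(0) - 175)*(-183 - 1*(-166)) = (-1*0/(3 + 6*0²) - 175)*(-183 - 1*(-166)) = (-1*0/(3 + 6*0) - 175)*(-183 + 166) = (-1*0/(3 + 0) - 175)*(-17) = (-1*0/3 - 175)*(-17) = (-1*0*⅓ - 175)*(-17) = (0 - 175)*(-17) = -175*(-17) = 2975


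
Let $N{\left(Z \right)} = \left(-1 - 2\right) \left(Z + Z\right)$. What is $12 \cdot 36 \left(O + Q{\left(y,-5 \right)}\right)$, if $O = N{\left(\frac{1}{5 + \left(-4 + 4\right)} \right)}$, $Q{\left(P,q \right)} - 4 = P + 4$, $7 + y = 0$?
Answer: $- \frac{432}{5} \approx -86.4$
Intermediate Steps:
$y = -7$ ($y = -7 + 0 = -7$)
$Q{\left(P,q \right)} = 8 + P$ ($Q{\left(P,q \right)} = 4 + \left(P + 4\right) = 4 + \left(4 + P\right) = 8 + P$)
$N{\left(Z \right)} = - 6 Z$ ($N{\left(Z \right)} = - 3 \cdot 2 Z = - 6 Z$)
$O = - \frac{6}{5}$ ($O = - \frac{6}{5 + \left(-4 + 4\right)} = - \frac{6}{5 + 0} = - \frac{6}{5} \approx -1.2$)
$12 \cdot 36 \left(O + Q{\left(y,-5 \right)}\right) = 12 \cdot 36 \left(- \frac{6}{5} + \left(8 - 7\right)\right) = 432 \left(- \frac{6}{5} + 1\right) = 432 \left(- \frac{1}{5}\right) = - \frac{432}{5}$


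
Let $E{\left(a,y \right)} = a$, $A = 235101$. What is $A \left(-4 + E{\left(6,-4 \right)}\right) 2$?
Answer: $940404$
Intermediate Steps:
$A \left(-4 + E{\left(6,-4 \right)}\right) 2 = 235101 \left(-4 + 6\right) 2 = 235101 \cdot 2 \cdot 2 = 235101 \cdot 4 = 940404$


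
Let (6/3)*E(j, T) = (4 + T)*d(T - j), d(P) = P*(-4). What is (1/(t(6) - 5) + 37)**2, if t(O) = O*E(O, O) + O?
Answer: 1444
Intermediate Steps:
d(P) = -4*P
E(j, T) = (4 + T)*(-4*T + 4*j)/2 (E(j, T) = ((4 + T)*(-4*(T - j)))/2 = ((4 + T)*(-4*T + 4*j))/2 = (4 + T)*(-4*T + 4*j)/2)
t(O) = O (t(O) = O*(2*(4 + O)*(O - O)) + O = O*(2*(4 + O)*0) + O = O*0 + O = 0 + O = O)
(1/(t(6) - 5) + 37)**2 = (1/(6 - 5) + 37)**2 = (1/1 + 37)**2 = (1 + 37)**2 = 38**2 = 1444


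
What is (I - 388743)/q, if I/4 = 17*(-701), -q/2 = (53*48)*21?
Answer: 436411/106848 ≈ 4.0844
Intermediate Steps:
q = -106848 (q = -2*53*48*21 = -5088*21 = -2*53424 = -106848)
I = -47668 (I = 4*(17*(-701)) = 4*(-11917) = -47668)
(I - 388743)/q = (-47668 - 388743)/(-106848) = -436411*(-1/106848) = 436411/106848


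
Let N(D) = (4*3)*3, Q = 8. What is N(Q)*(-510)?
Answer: -18360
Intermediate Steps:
N(D) = 36 (N(D) = 12*3 = 36)
N(Q)*(-510) = 36*(-510) = -18360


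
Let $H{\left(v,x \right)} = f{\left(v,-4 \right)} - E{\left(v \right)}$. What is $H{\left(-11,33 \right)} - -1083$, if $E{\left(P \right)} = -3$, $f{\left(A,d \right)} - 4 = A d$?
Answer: $1134$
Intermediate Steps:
$f{\left(A,d \right)} = 4 + A d$
$H{\left(v,x \right)} = 7 - 4 v$ ($H{\left(v,x \right)} = \left(4 + v \left(-4\right)\right) - -3 = \left(4 - 4 v\right) + 3 = 7 - 4 v$)
$H{\left(-11,33 \right)} - -1083 = \left(7 - -44\right) - -1083 = \left(7 + 44\right) + 1083 = 51 + 1083 = 1134$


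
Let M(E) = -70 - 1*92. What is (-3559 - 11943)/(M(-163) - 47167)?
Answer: 15502/47329 ≈ 0.32754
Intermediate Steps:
M(E) = -162 (M(E) = -70 - 92 = -162)
(-3559 - 11943)/(M(-163) - 47167) = (-3559 - 11943)/(-162 - 47167) = -15502/(-47329) = -15502*(-1/47329) = 15502/47329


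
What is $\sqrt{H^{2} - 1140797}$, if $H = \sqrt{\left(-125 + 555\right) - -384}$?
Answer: $i \sqrt{1139983} \approx 1067.7 i$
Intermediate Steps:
$H = \sqrt{814}$ ($H = \sqrt{430 + \left(-44 + 428\right)} = \sqrt{430 + 384} = \sqrt{814} \approx 28.531$)
$\sqrt{H^{2} - 1140797} = \sqrt{\left(\sqrt{814}\right)^{2} - 1140797} = \sqrt{814 - 1140797} = \sqrt{-1139983} = i \sqrt{1139983}$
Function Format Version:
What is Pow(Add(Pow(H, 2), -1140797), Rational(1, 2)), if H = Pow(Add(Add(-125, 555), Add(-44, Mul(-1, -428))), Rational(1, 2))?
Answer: Mul(I, Pow(1139983, Rational(1, 2))) ≈ Mul(1067.7, I)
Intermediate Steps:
H = Pow(814, Rational(1, 2)) (H = Pow(Add(430, Add(-44, 428)), Rational(1, 2)) = Pow(Add(430, 384), Rational(1, 2)) = Pow(814, Rational(1, 2)) ≈ 28.531)
Pow(Add(Pow(H, 2), -1140797), Rational(1, 2)) = Pow(Add(Pow(Pow(814, Rational(1, 2)), 2), -1140797), Rational(1, 2)) = Pow(Add(814, -1140797), Rational(1, 2)) = Pow(-1139983, Rational(1, 2)) = Mul(I, Pow(1139983, Rational(1, 2)))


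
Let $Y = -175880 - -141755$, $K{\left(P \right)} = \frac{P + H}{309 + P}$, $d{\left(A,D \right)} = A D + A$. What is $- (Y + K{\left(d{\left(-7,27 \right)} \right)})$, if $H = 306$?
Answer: $\frac{3856015}{113} \approx 34124.0$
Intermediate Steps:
$d{\left(A,D \right)} = A + A D$
$K{\left(P \right)} = \frac{306 + P}{309 + P}$ ($K{\left(P \right)} = \frac{P + 306}{309 + P} = \frac{306 + P}{309 + P}$)
$Y = -34125$ ($Y = -175880 + 141755 = -34125$)
$- (Y + K{\left(d{\left(-7,27 \right)} \right)}) = - (-34125 + \frac{306 - 7 \left(1 + 27\right)}{309 - 7 \left(1 + 27\right)}) = - (-34125 + \frac{306 - 196}{309 - 196}) = - (-34125 + \frac{1}{113} \cdot 110) = - (-34125 + \frac{110}{113}) = \left(-1\right) \left(- \frac{3856015}{113}\right) = \frac{3856015}{113}$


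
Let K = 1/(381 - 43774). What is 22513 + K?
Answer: 976906608/43393 ≈ 22513.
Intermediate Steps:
K = -1/43393 (K = 1/(-43393) = -1/43393 ≈ -2.3045e-5)
22513 + K = 22513 - 1/43393 = 976906608/43393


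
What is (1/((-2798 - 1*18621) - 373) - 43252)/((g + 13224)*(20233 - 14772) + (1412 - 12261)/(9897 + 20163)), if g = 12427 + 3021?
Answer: -2361081700425/8547418804674536 ≈ -0.00027623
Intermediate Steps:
g = 15448
(1/((-2798 - 1*18621) - 373) - 43252)/((g + 13224)*(20233 - 14772) + (1412 - 12261)/(9897 + 20163)) = (1/((-2798 - 1*18621) - 373) - 43252)/((15448 + 13224)*(20233 - 14772) + (1412 - 12261)/(9897 + 20163)) = (1/((-2798 - 18621) - 373) - 43252)/(28672*5461 - 10849/30060) = (1/(-21419 - 373) - 43252)/(156577792 - 10849*1/30060) = (1/(-21792) - 43252)/(156577792 - 10849/30060) = (-1/21792 - 43252)/(4706728416671/30060) = -942547585/21792*30060/4706728416671 = -2361081700425/8547418804674536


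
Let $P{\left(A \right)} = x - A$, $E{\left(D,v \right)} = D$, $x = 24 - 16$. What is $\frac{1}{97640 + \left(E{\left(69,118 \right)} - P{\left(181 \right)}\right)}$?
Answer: $\frac{1}{97882} \approx 1.0216 \cdot 10^{-5}$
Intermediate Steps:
$x = 8$
$P{\left(A \right)} = 8 - A$
$\frac{1}{97640 + \left(E{\left(69,118 \right)} - P{\left(181 \right)}\right)} = \frac{1}{97640 + \left(69 - \left(8 - 181\right)\right)} = \frac{1}{97640 + \left(69 - -173\right)} = \frac{1}{97640 + \left(69 + 173\right)} = \frac{1}{97640 + 242} = \frac{1}{97882}$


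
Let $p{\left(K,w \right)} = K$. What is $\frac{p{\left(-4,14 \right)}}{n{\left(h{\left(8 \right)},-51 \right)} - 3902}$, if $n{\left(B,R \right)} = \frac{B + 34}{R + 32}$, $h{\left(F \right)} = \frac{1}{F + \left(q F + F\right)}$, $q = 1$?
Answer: $\frac{96}{93691} \approx 0.0010246$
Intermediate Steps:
$h{\left(F \right)} = \frac{1}{3 F}$ ($h{\left(F \right)} = \frac{1}{F + \left(1 F + F\right)} = \frac{1}{F + \left(F + F\right)} = \frac{1}{F + 2 F} = \frac{1}{3 F}$)
$n{\left(B,R \right)} = \frac{34 + B}{32 + R}$
$\frac{p{\left(-4,14 \right)}}{n{\left(h{\left(8 \right)},-51 \right)} - 3902} = - \frac{4}{\frac{34 + \frac{1}{3 \cdot 8}}{32 - 51} - 3902} = - \frac{4}{\frac{34 + \frac{1}{3} \cdot \frac{1}{8}}{-19} - 3902} = - \frac{4}{- \frac{34 + \frac{1}{24}}{19} - 3902} = - \frac{4}{\left(- \frac{1}{19}\right) \frac{817}{24} - 3902} = - \frac{4}{- \frac{43}{24} - 3902} = - \frac{4}{- \frac{93691}{24}} = \left(-4\right) \left(- \frac{24}{93691}\right) = \frac{96}{93691}$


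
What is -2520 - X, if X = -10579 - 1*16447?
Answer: 24506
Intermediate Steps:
X = -27026 (X = -10579 - 16447 = -27026)
-2520 - X = -2520 - 1*(-27026) = -2520 + 27026 = 24506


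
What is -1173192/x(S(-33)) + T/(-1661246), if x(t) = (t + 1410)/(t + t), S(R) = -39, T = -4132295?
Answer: 50674861906847/759189422 ≈ 66749.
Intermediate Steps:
x(t) = (1410 + t)/(2*t) (x(t) = (1410 + t)/((2*t)) = (1410 + t)*(1/(2*t)) = (1410 + t)/(2*t))
-1173192/x(S(-33)) + T/(-1661246) = -1173192*(-78/(1410 - 39)) - 4132295/(-1661246) = -1173192/((½)*(-1/39)*1371) - 4132295*(-1/1661246) = -1173192/(-457/26) + 4132295/1661246 = -1173192*(-26/457) + 4132295/1661246 = 30502992/457 + 4132295/1661246 = 50674861906847/759189422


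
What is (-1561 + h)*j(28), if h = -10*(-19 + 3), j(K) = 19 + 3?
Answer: -30822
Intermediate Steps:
j(K) = 22
h = 160 (h = -10*(-16) = 160)
(-1561 + h)*j(28) = (-1561 + 160)*22 = -1401*22 = -30822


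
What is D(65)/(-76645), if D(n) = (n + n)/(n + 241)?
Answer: -13/2345337 ≈ -5.5429e-6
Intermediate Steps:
D(n) = 2*n/(241 + n) (D(n) = (2*n)/(241 + n) = 2*n/(241 + n))
D(65)/(-76645) = (2*65/(241 + 65))/(-76645) = (2*65/306)*(-1/76645) = (2*65*(1/306))*(-1/76645) = (65/153)*(-1/76645) = -13/2345337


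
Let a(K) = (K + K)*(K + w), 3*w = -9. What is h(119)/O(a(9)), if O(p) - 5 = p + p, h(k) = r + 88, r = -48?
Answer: 40/221 ≈ 0.18100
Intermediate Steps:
w = -3 (w = (⅓)*(-9) = -3)
a(K) = 2*K*(-3 + K) (a(K) = (K + K)*(K - 3) = (2*K)*(-3 + K) = 2*K*(-3 + K))
h(k) = 40 (h(k) = -48 + 88 = 40)
O(p) = 5 + 2*p (O(p) = 5 + (p + p) = 5 + 2*p)
h(119)/O(a(9)) = 40/(5 + 2*(2*9*(-3 + 9))) = 40/(5 + 2*(2*9*6)) = 40/(5 + 2*108) = 40/(5 + 216) = 40/221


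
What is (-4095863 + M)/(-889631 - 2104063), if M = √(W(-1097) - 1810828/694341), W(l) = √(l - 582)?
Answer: 4095863/2993694 - √(-139703569372 + 53567713809*I*√1679)/692881495218 ≈ 1.3682 - 1.5608e-6*I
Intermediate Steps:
W(l) = √(-582 + l)
M = √(-1810828/694341 + I*√1679) (M = √(√(-582 - 1097) - 1810828/694341) = √(√(-1679) - 1810828*1/694341) = √(I*√1679 - 1810828/694341) = √(-1810828/694341 + I*√1679) ≈ 4.3847 + 4.6726*I)
(-4095863 + M)/(-889631 - 2104063) = (-4095863 + √(-139703569372 + 53567713809*I*√1679)/231447)/(-889631 - 2104063) = (-4095863 + √(-139703569372 + 53567713809*I*√1679)/231447)/(-2993694) = (-4095863 + √(-139703569372 + 53567713809*I*√1679)/231447)*(-1/2993694) = 4095863/2993694 - √(-139703569372 + 53567713809*I*√1679)/692881495218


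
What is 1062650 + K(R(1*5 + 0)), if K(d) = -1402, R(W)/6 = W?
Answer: 1061248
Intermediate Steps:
R(W) = 6*W
1062650 + K(R(1*5 + 0)) = 1062650 - 1402 = 1061248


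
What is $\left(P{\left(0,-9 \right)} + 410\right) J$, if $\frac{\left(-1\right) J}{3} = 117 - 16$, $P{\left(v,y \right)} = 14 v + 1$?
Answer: $-124533$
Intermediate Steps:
$P{\left(v,y \right)} = 1 + 14 v$
$J = -303$ ($J = - 3 \left(117 - 16\right) = \left(-3\right) 101 = -303$)
$\left(P{\left(0,-9 \right)} + 410\right) J = \left(\left(1 + 14 \cdot 0\right) + 410\right) \left(-303\right) = \left(\left(1 + 0\right) + 410\right) \left(-303\right) = \left(1 + 410\right) \left(-303\right) = 411 \left(-303\right) = -124533$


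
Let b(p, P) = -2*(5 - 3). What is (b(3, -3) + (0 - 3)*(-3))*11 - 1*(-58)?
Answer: 113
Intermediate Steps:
b(p, P) = -4 (b(p, P) = -2*2 = -4)
(b(3, -3) + (0 - 3)*(-3))*11 - 1*(-58) = (-4 + (0 - 3)*(-3))*11 - 1*(-58) = (-4 - 3*(-3))*11 + 58 = (-4 + 9)*11 + 58 = 5*11 + 58 = 55 + 58 = 113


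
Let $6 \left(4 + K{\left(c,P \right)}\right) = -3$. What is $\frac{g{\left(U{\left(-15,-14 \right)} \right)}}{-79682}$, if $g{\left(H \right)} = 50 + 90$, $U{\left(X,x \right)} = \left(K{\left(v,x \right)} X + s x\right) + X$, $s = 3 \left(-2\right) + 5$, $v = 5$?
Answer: $- \frac{70}{39841} \approx -0.001757$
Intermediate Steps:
$K{\left(c,P \right)} = - \frac{9}{2}$ ($K{\left(c,P \right)} = -4 + \frac{1}{6} \left(-3\right) = -4 - \frac{1}{2} = - \frac{9}{2}$)
$s = -1$ ($s = -6 + 5 = -1$)
$U{\left(X,x \right)} = - x - \frac{7 X}{2}$ ($U{\left(X,x \right)} = \left(- \frac{9 X}{2} - x\right) + X = \left(- x - \frac{9 X}{2}\right) + X = - x - \frac{7 X}{2}$)
$g{\left(H \right)} = 140$
$\frac{g{\left(U{\left(-15,-14 \right)} \right)}}{-79682} = \frac{140}{-79682} = 140 \left(- \frac{1}{79682}\right) = - \frac{70}{39841}$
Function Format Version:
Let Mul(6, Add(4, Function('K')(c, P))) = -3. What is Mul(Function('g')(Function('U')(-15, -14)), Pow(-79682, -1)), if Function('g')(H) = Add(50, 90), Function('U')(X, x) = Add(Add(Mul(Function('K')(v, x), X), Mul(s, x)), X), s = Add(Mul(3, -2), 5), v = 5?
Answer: Rational(-70, 39841) ≈ -0.0017570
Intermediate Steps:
Function('K')(c, P) = Rational(-9, 2) (Function('K')(c, P) = Add(-4, Mul(Rational(1, 6), -3)) = Add(-4, Rational(-1, 2)) = Rational(-9, 2))
s = -1 (s = Add(-6, 5) = -1)
Function('U')(X, x) = Add(Mul(-1, x), Mul(Rational(-7, 2), X)) (Function('U')(X, x) = Add(Add(Mul(Rational(-9, 2), X), Mul(-1, x)), X) = Add(Add(Mul(-1, x), Mul(Rational(-9, 2), X)), X) = Add(Mul(-1, x), Mul(Rational(-7, 2), X)))
Function('g')(H) = 140
Mul(Function('g')(Function('U')(-15, -14)), Pow(-79682, -1)) = Mul(140, Pow(-79682, -1)) = Mul(140, Rational(-1, 79682)) = Rational(-70, 39841)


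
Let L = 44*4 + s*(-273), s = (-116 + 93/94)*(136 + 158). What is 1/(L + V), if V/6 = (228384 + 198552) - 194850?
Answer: 47/499312765 ≈ 9.4129e-8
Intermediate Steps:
s = -1589217/47 (s = (-116 + 93*(1/94))*294 = (-116 + 93/94)*294 = -10811/94*294 = -1589217/47 ≈ -33813.)
L = 433864513/47 (L = 44*4 - 1589217/47*(-273) = 176 + 433856241/47 = 433864513/47 ≈ 9.2312e+6)
V = 1392516 (V = 6*((228384 + 198552) - 194850) = 6*(426936 - 194850) = 6*232086 = 1392516)
1/(L + V) = 1/(433864513/47 + 1392516) = 1/(499312765/47) = 47/499312765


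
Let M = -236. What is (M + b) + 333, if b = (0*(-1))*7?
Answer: 97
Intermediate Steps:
b = 0 (b = 0*7 = 0)
(M + b) + 333 = (-236 + 0) + 333 = -236 + 333 = 97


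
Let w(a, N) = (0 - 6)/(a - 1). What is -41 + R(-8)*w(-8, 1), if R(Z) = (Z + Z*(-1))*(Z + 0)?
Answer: -41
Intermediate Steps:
w(a, N) = -6/(-1 + a)
R(Z) = 0 (R(Z) = (Z - Z)*Z = 0*Z = 0)
-41 + R(-8)*w(-8, 1) = -41 + 0*(-6/(-1 - 8)) = -41 + 0*(-6/(-9)) = -41 + 0*(-6*(-⅑)) = -41 + 0*(⅔) = -41 + 0 = -41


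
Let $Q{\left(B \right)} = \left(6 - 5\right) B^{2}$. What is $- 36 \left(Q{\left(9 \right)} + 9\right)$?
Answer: $-3240$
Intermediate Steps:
$Q{\left(B \right)} = B^{2}$ ($Q{\left(B \right)} = 1 B^{2} = B^{2}$)
$- 36 \left(Q{\left(9 \right)} + 9\right) = - 36 \left(9^{2} + 9\right) = - 36 \left(81 + 9\right) = \left(-36\right) 90 = -3240$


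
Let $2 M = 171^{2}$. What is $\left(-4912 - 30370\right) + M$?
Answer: $- \frac{41323}{2} \approx -20662.0$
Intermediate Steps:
$M = \frac{29241}{2}$ ($M = \frac{171^{2}}{2} = \frac{1}{2} \cdot 29241 = \frac{29241}{2} \approx 14621.0$)
$\left(-4912 - 30370\right) + M = \left(-4912 - 30370\right) + \frac{29241}{2} = -35282 + \frac{29241}{2} = - \frac{41323}{2}$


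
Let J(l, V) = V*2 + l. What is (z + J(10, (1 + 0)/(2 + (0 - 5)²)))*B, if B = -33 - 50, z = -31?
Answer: 46895/27 ≈ 1736.9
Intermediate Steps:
J(l, V) = l + 2*V (J(l, V) = 2*V + l = l + 2*V)
B = -83
(z + J(10, (1 + 0)/(2 + (0 - 5)²)))*B = (-31 + (10 + 2*((1 + 0)/(2 + (0 - 5)²))))*(-83) = (-31 + (10 + 2*(1/(2 + (-5)²))))*(-83) = (-31 + (10 + 2*(1/(2 + 25))))*(-83) = (-31 + (10 + 2*(1/27)))*(-83) = (-31 + (10 + 2/27))*(-83) = (-31 + 272/27)*(-83) = -565/27*(-83) = 46895/27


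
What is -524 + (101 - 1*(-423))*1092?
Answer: 571684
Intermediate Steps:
-524 + (101 - 1*(-423))*1092 = -524 + (101 + 423)*1092 = -524 + 524*1092 = -524 + 572208 = 571684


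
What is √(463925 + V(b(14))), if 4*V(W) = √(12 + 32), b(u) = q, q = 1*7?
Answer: √(1855700 + 2*√11)/2 ≈ 681.12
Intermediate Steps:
q = 7
b(u) = 7
V(W) = √11/2 (V(W) = √(12 + 32)/4 = √44/4 = (2*√11)/4 = √11/2)
√(463925 + V(b(14))) = √(463925 + √11/2)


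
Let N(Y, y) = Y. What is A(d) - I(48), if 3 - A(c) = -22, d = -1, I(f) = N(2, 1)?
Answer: 23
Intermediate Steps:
I(f) = 2
A(c) = 25 (A(c) = 3 - 1*(-22) = 3 + 22 = 25)
A(d) - I(48) = 25 - 1*2 = 25 - 2 = 23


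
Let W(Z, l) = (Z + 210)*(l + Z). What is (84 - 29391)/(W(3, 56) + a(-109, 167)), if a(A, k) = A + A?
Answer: -29307/12349 ≈ -2.3732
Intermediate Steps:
a(A, k) = 2*A
W(Z, l) = (210 + Z)*(Z + l)
(84 - 29391)/(W(3, 56) + a(-109, 167)) = (84 - 29391)/((3² + 210*3 + 210*56 + 3*56) + 2*(-109)) = -29307/((9 + 630 + 11760 + 168) - 218) = -29307/(12567 - 218) = -29307/12349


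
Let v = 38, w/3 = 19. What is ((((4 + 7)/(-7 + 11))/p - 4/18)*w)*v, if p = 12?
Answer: 361/24 ≈ 15.042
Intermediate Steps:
w = 57 (w = 3*19 = 57)
((((4 + 7)/(-7 + 11))/p - 4/18)*w)*v = ((((4 + 7)/(-7 + 11))/12 - 4/18)*57)*38 = (((11/4)*(1/12) - 4*1/18)*57)*38 = (((11*(¼))*(1/12) - 2/9)*57)*38 = (((11/4)*(1/12) - 2/9)*57)*38 = ((11/48 - 2/9)*57)*38 = ((1/144)*57)*38 = (19/48)*38 = 361/24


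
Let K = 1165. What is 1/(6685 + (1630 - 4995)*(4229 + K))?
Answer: -1/18144125 ≈ -5.5114e-8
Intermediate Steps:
1/(6685 + (1630 - 4995)*(4229 + K)) = 1/(6685 + (1630 - 4995)*(4229 + 1165)) = 1/(6685 - 3365*5394) = 1/(6685 - 18150810) = 1/(-18144125) = -1/18144125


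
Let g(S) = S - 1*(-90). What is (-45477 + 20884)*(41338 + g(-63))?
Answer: -1017289445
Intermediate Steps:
g(S) = 90 + S (g(S) = S + 90 = 90 + S)
(-45477 + 20884)*(41338 + g(-63)) = (-45477 + 20884)*(41338 + (90 - 63)) = -24593*(41338 + 27) = -24593*41365 = -1017289445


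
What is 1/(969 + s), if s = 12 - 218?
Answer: 1/763 ≈ 0.0013106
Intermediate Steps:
s = -206
1/(969 + s) = 1/(969 - 206) = 1/763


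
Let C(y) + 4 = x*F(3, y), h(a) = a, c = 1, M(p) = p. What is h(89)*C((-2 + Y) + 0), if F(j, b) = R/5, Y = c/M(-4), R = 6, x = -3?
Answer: -3382/5 ≈ -676.40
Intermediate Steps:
Y = -¼ (Y = 1/(-4) = 1*(-¼) = -¼ ≈ -0.25000)
F(j, b) = 6/5
C(y) = -38/5 (C(y) = -4 - 3*6/5 = -4 - 18/5 = -38/5)
h(89)*C((-2 + Y) + 0) = 89*(-38/5) = -3382/5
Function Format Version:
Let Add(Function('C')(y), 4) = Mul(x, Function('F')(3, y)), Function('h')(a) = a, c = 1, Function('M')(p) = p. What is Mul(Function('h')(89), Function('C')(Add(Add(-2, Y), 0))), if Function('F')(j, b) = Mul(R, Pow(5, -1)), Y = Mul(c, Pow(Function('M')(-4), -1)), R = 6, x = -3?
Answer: Rational(-3382, 5) ≈ -676.40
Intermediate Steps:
Y = Rational(-1, 4) (Y = Mul(1, Pow(-4, -1)) = Mul(1, Rational(-1, 4)) = Rational(-1, 4) ≈ -0.25000)
Function('F')(j, b) = Rational(6, 5) (Function('F')(j, b) = Mul(6, Pow(5, -1)) = Mul(6, Rational(1, 5)) = Rational(6, 5))
Function('C')(y) = Rational(-38, 5) (Function('C')(y) = Add(-4, Mul(-3, Rational(6, 5))) = Add(-4, Rational(-18, 5)) = Rational(-38, 5))
Mul(Function('h')(89), Function('C')(Add(Add(-2, Y), 0))) = Mul(89, Rational(-38, 5)) = Rational(-3382, 5)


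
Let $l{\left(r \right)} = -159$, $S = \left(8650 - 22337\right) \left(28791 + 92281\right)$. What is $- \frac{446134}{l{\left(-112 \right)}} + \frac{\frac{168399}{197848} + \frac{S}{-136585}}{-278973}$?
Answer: $\frac{160153391427209445787}{57078778924872360} \approx 2805.8$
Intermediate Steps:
$S = -1657112464$ ($S = \left(-13687\right) 121072 = -1657112464$)
$- \frac{446134}{l{\left(-112 \right)}} + \frac{\frac{168399}{197848} + \frac{S}{-136585}}{-278973} = - \frac{446134}{-159} + \frac{\frac{168399}{197848} - \frac{1657112464}{-136585}}{-278973} = \left(-446134\right) \left(- \frac{1}{159}\right) + \left(168399 \cdot \frac{1}{197848} - - \frac{1657112464}{136585}\right) \left(- \frac{1}{278973}\right) = \frac{446134}{159} + \left(\frac{24057}{28264} + \frac{1657112464}{136585}\right) \left(- \frac{1}{278973}\right) = \frac{446134}{159} + \frac{46839912507841}{3860438440} \left(- \frac{1}{278973}\right) = \frac{446134}{159} - \frac{46839912507841}{1076958092922120} = \frac{160153391427209445787}{57078778924872360}$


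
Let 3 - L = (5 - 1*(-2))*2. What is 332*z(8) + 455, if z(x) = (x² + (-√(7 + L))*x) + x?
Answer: 24359 - 5312*I ≈ 24359.0 - 5312.0*I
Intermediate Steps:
L = -11 (L = 3 - (5 - 1*(-2))*2 = 3 - (5 + 2)*2 = 3 - 7*2 = 3 - 1*14 = 3 - 14 = -11)
z(x) = x + x² - 2*I*x (z(x) = (x² + (-√(7 - 11))*x) + x = (x² + (-√(-4))*x) + x = (x² + (-2*I)*x) + x = (x² - 2*I*x) + x = x + x² - 2*I*x)
332*z(8) + 455 = 332*(8*(1 + 8 - 2*I)) + 455 = 332*(8*(9 - 2*I)) + 455 = 332*(72 - 16*I) + 455 = (23904 - 5312*I) + 455 = 24359 - 5312*I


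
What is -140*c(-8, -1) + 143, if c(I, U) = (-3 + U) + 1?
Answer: 563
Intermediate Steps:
c(I, U) = -2 + U
-140*c(-8, -1) + 143 = -140*(-2 - 1) + 143 = -140*(-3) + 143 = 420 + 143 = 563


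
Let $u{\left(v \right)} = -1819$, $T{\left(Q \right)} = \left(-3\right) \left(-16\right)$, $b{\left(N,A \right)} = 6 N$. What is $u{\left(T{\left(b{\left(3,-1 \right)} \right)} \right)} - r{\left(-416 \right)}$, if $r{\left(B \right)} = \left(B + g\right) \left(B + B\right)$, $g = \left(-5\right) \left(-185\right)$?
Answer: $421669$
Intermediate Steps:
$T{\left(Q \right)} = 48$
$g = 925$
$r{\left(B \right)} = 2 B \left(925 + B\right)$ ($r{\left(B \right)} = \left(B + 925\right) \left(B + B\right) = \left(925 + B\right) 2 B = 2 B \left(925 + B\right)$)
$u{\left(T{\left(b{\left(3,-1 \right)} \right)} \right)} - r{\left(-416 \right)} = -1819 - 2 \left(-416\right) \left(925 - 416\right) = -1819 - 2 \left(-416\right) 509 = -1819 - -423488 = -1819 + 423488 = 421669$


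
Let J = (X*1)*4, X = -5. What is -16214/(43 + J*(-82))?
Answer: -1474/153 ≈ -9.6340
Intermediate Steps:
J = -20 (J = -5*1*4 = -5*4 = -20)
-16214/(43 + J*(-82)) = -16214/(43 - 20*(-82)) = -16214/(43 + 1640) = -16214/1683 = -16214*1/1683 = -1474/153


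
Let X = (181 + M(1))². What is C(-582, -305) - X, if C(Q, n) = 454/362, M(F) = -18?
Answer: -4808762/181 ≈ -26568.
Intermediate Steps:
C(Q, n) = 227/181 (C(Q, n) = 454*(1/362) = 227/181)
X = 26569 (X = (181 - 18)² = 163² = 26569)
C(-582, -305) - X = 227/181 - 1*26569 = 227/181 - 26569 = -4808762/181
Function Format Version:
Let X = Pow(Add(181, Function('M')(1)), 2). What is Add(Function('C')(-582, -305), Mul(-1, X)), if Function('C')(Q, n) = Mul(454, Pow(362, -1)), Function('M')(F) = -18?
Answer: Rational(-4808762, 181) ≈ -26568.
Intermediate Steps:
Function('C')(Q, n) = Rational(227, 181) (Function('C')(Q, n) = Mul(454, Rational(1, 362)) = Rational(227, 181))
X = 26569 (X = Pow(Add(181, -18), 2) = Pow(163, 2) = 26569)
Add(Function('C')(-582, -305), Mul(-1, X)) = Add(Rational(227, 181), Mul(-1, 26569)) = Add(Rational(227, 181), -26569) = Rational(-4808762, 181)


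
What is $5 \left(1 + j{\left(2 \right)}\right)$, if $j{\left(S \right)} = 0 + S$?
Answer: $15$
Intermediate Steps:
$j{\left(S \right)} = S$
$5 \left(1 + j{\left(2 \right)}\right) = 5 \left(1 + 2\right) = 5 \cdot 3 = 15$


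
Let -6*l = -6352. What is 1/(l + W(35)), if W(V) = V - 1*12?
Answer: 3/3245 ≈ 0.00092450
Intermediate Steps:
l = 3176/3 (l = -1/6*(-6352) = 3176/3 ≈ 1058.7)
W(V) = -12 + V (W(V) = V - 12 = -12 + V)
1/(l + W(35)) = 1/(3176/3 + (-12 + 35)) = 1/(3176/3 + 23) = 1/(3245/3) = 3/3245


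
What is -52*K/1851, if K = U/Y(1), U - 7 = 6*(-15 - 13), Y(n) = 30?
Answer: 4186/27765 ≈ 0.15077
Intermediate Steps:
U = -161 (U = 7 + 6*(-15 - 13) = 7 + 6*(-28) = 7 - 168 = -161)
K = -161/30 ≈ -5.3667
-52*K/1851 = -(-4186)/(15*1851) = -52*(-161/55530) = 4186/27765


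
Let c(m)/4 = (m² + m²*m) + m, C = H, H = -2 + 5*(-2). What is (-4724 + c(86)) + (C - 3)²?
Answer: 2569653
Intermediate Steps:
H = -12 (H = -2 - 10 = -12)
C = -12
c(m) = 4*m + 4*m² + 4*m³ (c(m) = 4*((m² + m²*m) + m) = 4*((m² + m³) + m) = 4*(m + m² + m³) = 4*m + 4*m² + 4*m³)
(-4724 + c(86)) + (C - 3)² = (-4724 + 4*86*(1 + 86 + 86²)) + (-12 - 3)² = (-4724 + 4*86*(1 + 86 + 7396)) + (-15)² = (-4724 + 4*86*7483) + 225 = (-4724 + 2574152) + 225 = 2569428 + 225 = 2569653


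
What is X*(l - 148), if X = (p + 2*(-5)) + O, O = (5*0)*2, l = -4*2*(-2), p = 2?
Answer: 1056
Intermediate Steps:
l = 16 (l = -8*(-2) = 16)
O = 0 (O = 0*2 = 0)
X = -8 (X = (2 + 2*(-5)) + 0 = (2 - 10) + 0 = -8 + 0 = -8)
X*(l - 148) = -8*(16 - 148) = -8*(-132) = 1056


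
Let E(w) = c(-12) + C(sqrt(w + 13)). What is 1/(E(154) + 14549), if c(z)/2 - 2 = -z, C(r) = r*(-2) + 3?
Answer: 3645/53143933 + sqrt(167)/106287866 ≈ 6.8709e-5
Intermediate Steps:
C(r) = 3 - 2*r (C(r) = -2*r + 3 = 3 - 2*r)
c(z) = 4 - 2*z (c(z) = 4 + 2*(-z) = 4 - 2*z)
E(w) = 31 - 2*sqrt(13 + w) (E(w) = (4 - 2*(-12)) + (3 - 2*sqrt(w + 13)) = (4 + 24) + (3 - 2*sqrt(13 + w)) = 28 + (3 - 2*sqrt(13 + w)) = 31 - 2*sqrt(13 + w))
1/(E(154) + 14549) = 1/((31 - 2*sqrt(13 + 154)) + 14549) = 1/((31 - 2*sqrt(167)) + 14549) = 1/(14580 - 2*sqrt(167))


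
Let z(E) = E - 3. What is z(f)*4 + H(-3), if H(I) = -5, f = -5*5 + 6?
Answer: -93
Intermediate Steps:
f = -19 (f = -25 + 6 = -19)
z(E) = -3 + E
z(f)*4 + H(-3) = (-3 - 19)*4 - 5 = -22*4 - 5 = -88 - 5 = -93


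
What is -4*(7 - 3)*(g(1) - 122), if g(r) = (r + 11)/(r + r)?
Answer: 1856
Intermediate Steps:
g(r) = (11 + r)/(2*r) (g(r) = (11 + r)/((2*r)) = (11 + r)*(1/(2*r)) = (11 + r)/(2*r))
-4*(7 - 3)*(g(1) - 122) = -4*(7 - 3)*((1/2)*(11 + 1)/1 - 122) = -4*4*((1/2)*1*12 - 122) = -16*(6 - 122) = -16*(-116) = -1*(-1856) = 1856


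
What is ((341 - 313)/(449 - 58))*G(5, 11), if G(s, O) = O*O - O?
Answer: 3080/391 ≈ 7.8772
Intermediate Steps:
G(s, O) = O² - O
((341 - 313)/(449 - 58))*G(5, 11) = ((341 - 313)/(449 - 58))*(11*(-1 + 11)) = (28/391)*(11*10) = (28*(1/391))*110 = (28/391)*110 = 3080/391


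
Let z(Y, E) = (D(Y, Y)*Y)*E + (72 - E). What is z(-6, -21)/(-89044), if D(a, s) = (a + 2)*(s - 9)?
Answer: -7653/89044 ≈ -0.085946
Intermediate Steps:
D(a, s) = (-9 + s)*(2 + a) (D(a, s) = (2 + a)*(-9 + s) = (-9 + s)*(2 + a))
z(Y, E) = 72 - E + E*Y*(-18 + Y² - 7*Y) (z(Y, E) = ((-18 - 9*Y + 2*Y + Y*Y)*Y)*E + (72 - E) = ((-18 - 9*Y + 2*Y + Y²)*Y)*E + (72 - E) = ((-18 + Y² - 7*Y)*Y)*E + (72 - E) = (Y*(-18 + Y² - 7*Y))*E + (72 - E) = E*Y*(-18 + Y² - 7*Y) + (72 - E) = 72 - E + E*Y*(-18 + Y² - 7*Y))
z(-6, -21)/(-89044) = (72 - 1*(-21) - 21*(-6)*(-18 + (-6)² - 7*(-6)))/(-89044) = (72 + 21 - 21*(-6)*(-18 + 36 + 42))*(-1/89044) = (72 + 21 - 21*(-6)*60)*(-1/89044) = (72 + 21 + 7560)*(-1/89044) = 7653*(-1/89044) = -7653/89044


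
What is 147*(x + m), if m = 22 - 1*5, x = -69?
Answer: -7644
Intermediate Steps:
m = 17 (m = 22 - 5 = 17)
147*(x + m) = 147*(-69 + 17) = 147*(-52) = -7644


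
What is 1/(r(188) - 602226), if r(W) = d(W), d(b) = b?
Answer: -1/602038 ≈ -1.6610e-6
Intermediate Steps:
r(W) = W
1/(r(188) - 602226) = 1/(188 - 602226) = 1/(-602038) = -1/602038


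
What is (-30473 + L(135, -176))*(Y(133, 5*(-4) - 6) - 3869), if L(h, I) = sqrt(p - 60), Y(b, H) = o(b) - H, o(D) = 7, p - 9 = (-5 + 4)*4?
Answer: 116894428 - 3836*I*sqrt(55) ≈ 1.1689e+8 - 28449.0*I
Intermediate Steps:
p = 5 (p = 9 + (-5 + 4)*4 = 9 - 1*4 = 9 - 4 = 5)
Y(b, H) = 7 - H
L(h, I) = I*sqrt(55) (L(h, I) = sqrt(5 - 60) = sqrt(-55) = I*sqrt(55))
(-30473 + L(135, -176))*(Y(133, 5*(-4) - 6) - 3869) = (-30473 + I*sqrt(55))*((7 - (5*(-4) - 6)) - 3869) = (-30473 + I*sqrt(55))*((7 - (-20 - 6)) - 3869) = (-30473 + I*sqrt(55))*((7 - 1*(-26)) - 3869) = (-30473 + I*sqrt(55))*((7 + 26) - 3869) = (-30473 + I*sqrt(55))*(33 - 3869) = (-30473 + I*sqrt(55))*(-3836) = 116894428 - 3836*I*sqrt(55)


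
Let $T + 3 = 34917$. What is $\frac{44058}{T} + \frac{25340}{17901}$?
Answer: $\frac{278900503}{104165919} \approx 2.6775$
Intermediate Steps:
$T = 34914$ ($T = -3 + 34917 = 34914$)
$\frac{44058}{T} + \frac{25340}{17901} = \frac{44058}{34914} + \frac{25340}{17901} = 44058 \cdot \frac{1}{34914} + 25340 \cdot \frac{1}{17901} = \frac{7343}{5819} + \frac{25340}{17901} = \frac{278900503}{104165919}$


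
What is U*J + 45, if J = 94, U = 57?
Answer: 5403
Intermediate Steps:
U*J + 45 = 57*94 + 45 = 5358 + 45 = 5403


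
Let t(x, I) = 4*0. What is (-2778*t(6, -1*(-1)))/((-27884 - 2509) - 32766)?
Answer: 0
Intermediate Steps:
t(x, I) = 0
(-2778*t(6, -1*(-1)))/((-27884 - 2509) - 32766) = (-2778*0)/((-27884 - 2509) - 32766) = 0/(-30393 - 32766) = 0/(-63159) = 0*(-1/63159) = 0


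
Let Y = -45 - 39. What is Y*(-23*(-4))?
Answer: -7728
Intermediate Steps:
Y = -84
Y*(-23*(-4)) = -(-1932)*(-4) = -84*92 = -7728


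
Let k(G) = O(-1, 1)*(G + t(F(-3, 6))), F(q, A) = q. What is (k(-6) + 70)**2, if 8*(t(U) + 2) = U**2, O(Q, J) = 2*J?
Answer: 50625/16 ≈ 3164.1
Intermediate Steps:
t(U) = -2 + U**2/8
k(G) = -7/4 + 2*G (k(G) = (2*1)*(G + (-2 + (1/8)*(-3)**2)) = 2*(G + (-2 + (1/8)*9)) = 2*(G + (-2 + 9/8)) = 2*(G - 7/8) = 2*(-7/8 + G) = -7/4 + 2*G)
(k(-6) + 70)**2 = ((-7/4 + 2*(-6)) + 70)**2 = ((-7/4 - 12) + 70)**2 = (-55/4 + 70)**2 = (225/4)**2 = 50625/16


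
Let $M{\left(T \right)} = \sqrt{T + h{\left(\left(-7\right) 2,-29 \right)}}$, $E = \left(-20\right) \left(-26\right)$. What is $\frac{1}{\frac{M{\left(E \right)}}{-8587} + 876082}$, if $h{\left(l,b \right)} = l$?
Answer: $\frac{32299640421329}{28297133579598752725} + \frac{8587 \sqrt{506}}{56594267159197505450} \approx 1.1414 \cdot 10^{-6}$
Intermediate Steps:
$E = 520$
$M{\left(T \right)} = \sqrt{-14 + T}$ ($M{\left(T \right)} = \sqrt{T - 14} = \sqrt{-14 + T}$)
$\frac{1}{\frac{M{\left(E \right)}}{-8587} + 876082} = \frac{1}{\frac{\sqrt{-14 + 520}}{-8587} + 876082} = \frac{1}{\sqrt{506} \left(- \frac{1}{8587}\right) + 876082} = \frac{1}{- \frac{\sqrt{506}}{8587} + 876082} = \frac{1}{876082 - \frac{\sqrt{506}}{8587}}$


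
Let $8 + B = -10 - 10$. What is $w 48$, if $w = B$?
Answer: $-1344$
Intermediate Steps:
$B = -28$ ($B = -8 - 20 = -28$)
$w = -28$
$w 48 = \left(-28\right) 48 = -1344$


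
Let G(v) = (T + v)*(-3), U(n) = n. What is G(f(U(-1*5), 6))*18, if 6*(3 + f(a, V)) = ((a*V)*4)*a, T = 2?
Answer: -5346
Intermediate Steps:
f(a, V) = -3 + 2*V*a²/3 (f(a, V) = -3 + (((a*V)*4)*a)/6 = -3 + (((V*a)*4)*a)/6 = -3 + ((4*V*a)*a)/6 = -3 + (4*V*a²)/6 = -3 + 2*V*a²/3)
G(v) = -6 - 3*v (G(v) = (2 + v)*(-3) = -6 - 3*v)
G(f(U(-1*5), 6))*18 = (-6 - 3*(-3 + (⅔)*6*(-1*5)²))*18 = (-6 - 3*(-3 + (⅔)*6*(-5)²))*18 = (-6 - 3*(-3 + (⅔)*6*25))*18 = (-6 - 3*(-3 + 100))*18 = (-6 - 3*97)*18 = (-6 - 291)*18 = -297*18 = -5346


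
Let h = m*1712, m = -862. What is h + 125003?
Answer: -1350741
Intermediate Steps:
h = -1475744 (h = -862*1712 = -1475744)
h + 125003 = -1475744 + 125003 = -1350741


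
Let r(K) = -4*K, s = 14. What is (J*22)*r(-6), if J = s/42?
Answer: 176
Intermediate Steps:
J = ⅓ (J = 14/42 = 14*(1/42) = ⅓ ≈ 0.33333)
(J*22)*r(-6) = ((⅓)*22)*(-4*(-6)) = (22/3)*24 = 176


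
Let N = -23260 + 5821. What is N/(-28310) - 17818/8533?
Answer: -355620593/241569230 ≈ -1.4721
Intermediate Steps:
N = -17439
N/(-28310) - 17818/8533 = -17439/(-28310) - 17818/8533 = -17439*(-1/28310) - 17818*1/8533 = 17439/28310 - 17818/8533 = -355620593/241569230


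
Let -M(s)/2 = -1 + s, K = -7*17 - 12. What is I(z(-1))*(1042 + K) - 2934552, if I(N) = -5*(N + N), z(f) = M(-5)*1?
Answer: -3043872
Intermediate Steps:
K = -131 (K = -119 - 12 = -131)
M(s) = 2 - 2*s (M(s) = -2*(-1 + s) = 2 - 2*s)
z(f) = 12 (z(f) = (2 - 2*(-5))*1 = (2 + 10)*1 = 12*1 = 12)
I(N) = -10*N
I(z(-1))*(1042 + K) - 2934552 = (-10*12)*(1042 - 131) - 2934552 = -120*911 - 2934552 = -109320 - 2934552 = -3043872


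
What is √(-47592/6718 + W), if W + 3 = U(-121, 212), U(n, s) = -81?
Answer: 4*I*√64230798/3359 ≈ 9.5438*I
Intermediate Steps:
W = -84 (W = -3 - 81 = -84)
√(-47592/6718 + W) = √(-47592/6718 - 84) = √(-47592*1/6718 - 84) = √(-23796/3359 - 84) = √(-305952/3359) = 4*I*√64230798/3359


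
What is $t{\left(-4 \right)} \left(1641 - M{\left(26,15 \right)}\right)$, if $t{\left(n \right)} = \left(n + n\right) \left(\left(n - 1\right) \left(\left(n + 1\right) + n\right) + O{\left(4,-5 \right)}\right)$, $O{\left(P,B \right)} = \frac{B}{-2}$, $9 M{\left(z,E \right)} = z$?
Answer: $- \frac{1474300}{3} \approx -4.9143 \cdot 10^{5}$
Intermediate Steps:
$M{\left(z,E \right)} = \frac{z}{9}$
$O{\left(P,B \right)} = - \frac{B}{2}$ ($O{\left(P,B \right)} = B \left(- \frac{1}{2}\right) = - \frac{B}{2}$)
$t{\left(n \right)} = 2 n \left(\frac{5}{2} + \left(1 + 2 n\right) \left(-1 + n\right)\right)$ ($t{\left(n \right)} = \left(n + n\right) \left(\left(n - 1\right) \left(\left(n + 1\right) + n\right) - - \frac{5}{2}\right) = 2 n \left(\left(-1 + n\right) \left(\left(1 + n\right) + n\right) + \frac{5}{2}\right) = 2 n \left(\left(-1 + n\right) \left(1 + 2 n\right) + \frac{5}{2}\right) = 2 n \left(\left(1 + 2 n\right) \left(-1 + n\right) + \frac{5}{2}\right) = 2 n \left(\frac{5}{2} + \left(1 + 2 n\right) \left(-1 + n\right)\right)$)
$t{\left(-4 \right)} \left(1641 - M{\left(26,15 \right)}\right) = - 4 \left(3 - -8 + 4 \left(-4\right)^{2}\right) \left(1641 - \frac{1}{9} \cdot 26\right) = - 4 \left(3 + 8 + 4 \cdot 16\right) \left(1641 - \frac{26}{9}\right) = - 4 \left(3 + 8 + 64\right) \left(1641 - \frac{26}{9}\right) = \left(-4\right) 75 \cdot \frac{14743}{9} = \left(-300\right) \frac{14743}{9} = - \frac{1474300}{3}$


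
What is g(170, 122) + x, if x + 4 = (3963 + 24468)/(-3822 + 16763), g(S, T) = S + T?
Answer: 3755439/12941 ≈ 290.20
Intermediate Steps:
x = -23333/12941 (x = -4 + (3963 + 24468)/(-3822 + 16763) = -4 + 28431/12941 = -23333/12941 ≈ -1.8030)
g(170, 122) + x = (170 + 122) - 23333/12941 = 292 - 23333/12941 = 3755439/12941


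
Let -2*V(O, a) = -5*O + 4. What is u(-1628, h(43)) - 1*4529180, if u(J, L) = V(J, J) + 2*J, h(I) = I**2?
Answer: -4536508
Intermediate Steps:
V(O, a) = -2 + 5*O/2 (V(O, a) = -(-5*O + 4)/2 = -(4 - 5*O)/2 = -2 + 5*O/2)
u(J, L) = -2 + 9*J/2 (u(J, L) = (-2 + 5*J/2) + 2*J = -2 + 9*J/2)
u(-1628, h(43)) - 1*4529180 = (-2 + (9/2)*(-1628)) - 1*4529180 = (-2 - 7326) - 4529180 = -7328 - 4529180 = -4536508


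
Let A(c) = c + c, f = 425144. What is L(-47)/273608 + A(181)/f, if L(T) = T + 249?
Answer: 2889456/1817543743 ≈ 0.0015898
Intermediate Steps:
A(c) = 2*c
L(T) = 249 + T
L(-47)/273608 + A(181)/f = (249 - 47)/273608 + (2*181)/425144 = 202*(1/273608) + 362*(1/425144) = 101/136804 + 181/212572 = 2889456/1817543743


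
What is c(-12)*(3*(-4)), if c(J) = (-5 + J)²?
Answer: -3468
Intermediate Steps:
c(-12)*(3*(-4)) = (-5 - 12)²*(3*(-4)) = (-17)²*(-12) = 289*(-12) = -3468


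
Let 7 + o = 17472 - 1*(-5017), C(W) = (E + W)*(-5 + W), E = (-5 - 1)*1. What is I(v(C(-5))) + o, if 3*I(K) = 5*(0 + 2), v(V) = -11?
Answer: 67456/3 ≈ 22485.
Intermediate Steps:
E = -6 (E = -6*1 = -6)
C(W) = (-6 + W)*(-5 + W)
o = 22482 (o = -7 + (17472 - 1*(-5017)) = -7 + (17472 + 5017) = -7 + 22489 = 22482)
I(K) = 10/3 (I(K) = (5*(0 + 2))/3 = (5*2)/3 = (⅓)*10 = 10/3)
I(v(C(-5))) + o = 10/3 + 22482 = 67456/3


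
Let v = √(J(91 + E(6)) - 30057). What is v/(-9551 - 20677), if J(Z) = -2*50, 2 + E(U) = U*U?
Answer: -I*√30157/30228 ≈ -0.0057449*I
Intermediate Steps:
E(U) = -2 + U² (E(U) = -2 + U*U = -2 + U²)
J(Z) = -100
v = I*√30157 (v = √(-100 - 30057) = √(-30157) = I*√30157 ≈ 173.66*I)
v/(-9551 - 20677) = (I*√30157)/(-9551 - 20677) = (I*√30157)/(-30228) = (I*√30157)*(-1/30228) = -I*√30157/30228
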